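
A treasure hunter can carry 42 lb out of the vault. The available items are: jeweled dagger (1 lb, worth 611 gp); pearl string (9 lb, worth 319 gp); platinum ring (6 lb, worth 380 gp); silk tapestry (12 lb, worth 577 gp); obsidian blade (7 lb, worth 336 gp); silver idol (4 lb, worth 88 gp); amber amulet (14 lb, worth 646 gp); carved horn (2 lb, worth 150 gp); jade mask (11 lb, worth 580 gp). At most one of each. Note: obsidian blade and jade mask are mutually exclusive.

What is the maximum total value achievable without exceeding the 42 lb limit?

2700

Taking jeweled dagger + platinum ring + silk tapestry + obsidian blade + amber amulet + carved horn: 42 lb used, 2700 in value.
Every other selection either busts 42 lb or breaks a pairing rule or fails to beat 2700.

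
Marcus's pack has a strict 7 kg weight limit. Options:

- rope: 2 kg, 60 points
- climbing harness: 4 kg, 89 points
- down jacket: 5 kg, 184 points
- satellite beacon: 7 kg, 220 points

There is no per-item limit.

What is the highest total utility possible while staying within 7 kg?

244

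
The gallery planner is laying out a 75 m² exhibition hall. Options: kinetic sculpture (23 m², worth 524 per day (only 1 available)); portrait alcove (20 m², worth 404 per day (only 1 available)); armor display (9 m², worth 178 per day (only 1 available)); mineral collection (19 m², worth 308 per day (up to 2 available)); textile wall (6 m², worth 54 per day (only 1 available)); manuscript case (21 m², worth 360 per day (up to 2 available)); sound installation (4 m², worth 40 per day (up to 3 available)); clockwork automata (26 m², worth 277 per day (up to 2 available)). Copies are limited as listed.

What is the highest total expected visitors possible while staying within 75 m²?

1466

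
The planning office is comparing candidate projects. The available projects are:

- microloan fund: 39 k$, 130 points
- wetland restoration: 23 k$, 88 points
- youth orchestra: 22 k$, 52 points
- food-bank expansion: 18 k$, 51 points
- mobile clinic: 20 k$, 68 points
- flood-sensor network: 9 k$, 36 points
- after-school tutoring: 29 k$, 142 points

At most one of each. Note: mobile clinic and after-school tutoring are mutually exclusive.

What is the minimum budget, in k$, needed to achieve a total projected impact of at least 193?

47

Need the lightest bundle worth ≥ 193.
food-bank expansion + after-school tutoring: 193 projected impact at 47 k$.
Below 47 k$ the best achievable stays under 193.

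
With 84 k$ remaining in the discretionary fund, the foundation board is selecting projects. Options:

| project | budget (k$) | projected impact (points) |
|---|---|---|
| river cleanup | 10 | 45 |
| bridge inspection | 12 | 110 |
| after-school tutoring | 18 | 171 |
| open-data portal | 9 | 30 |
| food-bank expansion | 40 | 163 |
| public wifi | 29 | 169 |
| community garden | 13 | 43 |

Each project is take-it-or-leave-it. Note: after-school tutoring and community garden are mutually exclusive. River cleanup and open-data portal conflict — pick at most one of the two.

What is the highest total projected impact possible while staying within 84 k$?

Best packing: river cleanup + bridge inspection + after-school tutoring + public wifi — 69 k$, 495 total.
Runner-up river cleanup + bridge inspection + after-school tutoring + food-bank expansion tops out at 489.

495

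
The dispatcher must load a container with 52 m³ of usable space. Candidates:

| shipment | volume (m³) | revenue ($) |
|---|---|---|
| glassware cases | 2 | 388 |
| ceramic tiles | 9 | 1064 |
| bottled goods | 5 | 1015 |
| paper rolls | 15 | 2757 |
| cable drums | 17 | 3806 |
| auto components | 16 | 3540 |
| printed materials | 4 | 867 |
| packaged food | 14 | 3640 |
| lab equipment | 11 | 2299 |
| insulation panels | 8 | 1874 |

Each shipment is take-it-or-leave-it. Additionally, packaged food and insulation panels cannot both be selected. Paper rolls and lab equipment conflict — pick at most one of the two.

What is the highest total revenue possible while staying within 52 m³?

12001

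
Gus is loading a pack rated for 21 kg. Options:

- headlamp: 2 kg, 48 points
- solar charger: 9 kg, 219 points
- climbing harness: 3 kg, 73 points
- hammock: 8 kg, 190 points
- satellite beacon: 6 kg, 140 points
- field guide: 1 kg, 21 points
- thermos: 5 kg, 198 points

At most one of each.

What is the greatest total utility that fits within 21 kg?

578

Ranking by ratio (utility/kg): thermos 39.60, solar charger 24.33, climbing harness 24.33, headlamp 24.00.
Filling by ratio: headlamp + solar charger + climbing harness + field guide + thermos for 559, with 1 kg left unused.
Replace headlamp and climbing harness with satellite beacon: the trade gains 19 net, giving 578 at 21 kg.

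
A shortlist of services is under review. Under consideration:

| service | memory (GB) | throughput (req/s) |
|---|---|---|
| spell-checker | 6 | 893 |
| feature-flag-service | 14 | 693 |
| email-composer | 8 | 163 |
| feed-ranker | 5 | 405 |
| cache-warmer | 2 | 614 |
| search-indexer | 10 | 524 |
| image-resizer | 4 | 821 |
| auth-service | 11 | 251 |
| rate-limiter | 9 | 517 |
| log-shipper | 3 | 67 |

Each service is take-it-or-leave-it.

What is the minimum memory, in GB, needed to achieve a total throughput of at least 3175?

Look for the lowest-memory combination reaching 3175.
Taking spell-checker + feed-ranker + cache-warmer + image-resizer + rate-limiter gives 3250 (≥ 3175) for 26 GB.
No combination under 26 GB hits 3175.

26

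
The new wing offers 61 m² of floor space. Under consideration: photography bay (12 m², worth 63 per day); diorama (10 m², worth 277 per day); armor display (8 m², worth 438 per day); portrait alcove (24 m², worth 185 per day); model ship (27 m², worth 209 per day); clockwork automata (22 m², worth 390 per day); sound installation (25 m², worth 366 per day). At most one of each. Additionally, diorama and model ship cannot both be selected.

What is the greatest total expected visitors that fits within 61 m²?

Greedy by ratio would take photography bay + diorama + armor display + clockwork automata: 52 m² used, total 1168.
Dropping photography bay and diorama frees 22 m²; slotting in sound installation (25 m²) lifts the total to 1194 at 55 m².

1194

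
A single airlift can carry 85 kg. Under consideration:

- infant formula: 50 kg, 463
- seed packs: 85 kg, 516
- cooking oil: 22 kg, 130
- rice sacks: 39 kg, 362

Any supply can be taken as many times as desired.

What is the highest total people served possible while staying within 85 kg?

The ratio ordering already packs tightly: 2×rice sacks, 78 kg, 724.
No other feasible combination exceeds 724.

724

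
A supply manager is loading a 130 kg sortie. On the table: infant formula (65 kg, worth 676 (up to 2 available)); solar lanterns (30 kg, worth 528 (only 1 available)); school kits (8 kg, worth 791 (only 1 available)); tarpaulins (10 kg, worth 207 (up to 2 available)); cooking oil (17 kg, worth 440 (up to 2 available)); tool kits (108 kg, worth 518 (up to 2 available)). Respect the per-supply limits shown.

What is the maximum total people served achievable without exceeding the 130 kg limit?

2761

Density check — school kits 98.88, cooking oil 25.88, tarpaulins 20.70 are the best per kg.
A density-first pass picks solar lanterns + school kits + 2×tarpaulins + 2×cooking oil — 2613 at 92 kg.
Dropping solar lanterns frees 30 kg; slotting in infant formula (65 kg) lifts the total to 2761 at 127 kg.
The spare 3 kg is too small for any remaining supply, and no exchange beats 2761.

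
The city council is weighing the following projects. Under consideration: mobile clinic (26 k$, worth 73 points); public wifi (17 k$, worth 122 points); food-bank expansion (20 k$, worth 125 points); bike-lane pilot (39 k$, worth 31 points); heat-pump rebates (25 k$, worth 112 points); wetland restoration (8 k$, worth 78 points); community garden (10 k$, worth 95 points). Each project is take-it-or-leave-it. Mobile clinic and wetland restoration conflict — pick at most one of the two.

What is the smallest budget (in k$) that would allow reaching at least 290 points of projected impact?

35

Minimise k$ subject to total projected impact ≥ 290.
public wifi + wetland restoration + community garden reaches 295 using 35 k$.
No combination under 35 k$ hits 290.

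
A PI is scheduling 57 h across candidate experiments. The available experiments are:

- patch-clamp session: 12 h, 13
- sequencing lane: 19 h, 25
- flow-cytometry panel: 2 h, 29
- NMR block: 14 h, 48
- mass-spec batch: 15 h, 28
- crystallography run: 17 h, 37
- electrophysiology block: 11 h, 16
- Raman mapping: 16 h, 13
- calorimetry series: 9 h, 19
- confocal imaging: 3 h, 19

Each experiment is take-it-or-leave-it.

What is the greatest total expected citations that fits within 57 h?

168

Best packing: flow-cytometry panel + NMR block + crystallography run + electrophysiology block + calorimetry series + confocal imaging — 56 h, 168 total.
The spare 1 h is too small for any remaining experiment, and no exchange beats 168.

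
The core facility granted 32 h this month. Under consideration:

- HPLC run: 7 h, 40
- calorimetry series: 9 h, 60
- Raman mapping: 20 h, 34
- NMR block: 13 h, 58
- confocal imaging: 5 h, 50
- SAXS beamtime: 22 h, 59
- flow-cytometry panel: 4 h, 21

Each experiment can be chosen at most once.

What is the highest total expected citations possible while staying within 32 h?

189

Density check — confocal imaging 10.00, calorimetry series 6.67, HPLC run 5.71 are the best per h.
Taking the top-ratio experiments first gives HPLC run + calorimetry series + confocal imaging + flow-cytometry panel for 171 (25 h).
Replace HPLC run with NMR block: the trade gains 18 net, giving 189 at 31 h.
Runner-up HPLC run + calorimetry series + confocal imaging + flow-cytometry panel tops out at 171.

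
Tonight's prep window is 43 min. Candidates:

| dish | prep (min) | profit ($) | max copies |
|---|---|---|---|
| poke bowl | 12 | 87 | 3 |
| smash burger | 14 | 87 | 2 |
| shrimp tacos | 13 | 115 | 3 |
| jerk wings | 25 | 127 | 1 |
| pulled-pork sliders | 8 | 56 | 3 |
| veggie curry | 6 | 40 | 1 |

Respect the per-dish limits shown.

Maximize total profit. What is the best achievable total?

The ratio ordering already packs tightly: 3×shrimp tacos, 39 min, 345.
Every other selection either busts 43 min or exceeds an availability limit or fails to beat 345.

345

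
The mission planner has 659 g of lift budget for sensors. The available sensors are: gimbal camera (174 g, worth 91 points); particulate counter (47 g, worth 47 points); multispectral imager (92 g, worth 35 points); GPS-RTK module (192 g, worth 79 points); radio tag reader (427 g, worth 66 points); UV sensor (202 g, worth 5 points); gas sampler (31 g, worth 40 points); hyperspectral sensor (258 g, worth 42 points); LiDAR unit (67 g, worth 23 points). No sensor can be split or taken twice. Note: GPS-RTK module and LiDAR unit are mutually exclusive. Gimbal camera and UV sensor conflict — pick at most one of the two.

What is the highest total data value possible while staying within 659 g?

292

Taking gimbal camera + particulate counter + multispectral imager + GPS-RTK module + gas sampler: 536 g used, 292 in data value.
No other feasible combination exceeds 292.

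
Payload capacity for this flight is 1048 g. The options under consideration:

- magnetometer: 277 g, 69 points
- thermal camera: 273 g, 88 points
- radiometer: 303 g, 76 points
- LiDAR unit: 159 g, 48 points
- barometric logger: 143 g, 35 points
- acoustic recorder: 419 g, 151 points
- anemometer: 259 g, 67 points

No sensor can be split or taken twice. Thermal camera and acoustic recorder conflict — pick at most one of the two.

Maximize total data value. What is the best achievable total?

Radiometer + LiDAR unit + barometric logger + acoustic recorder uses 1024 of the 1048 g and totals 310.
The closest alternative, magnetometer + LiDAR unit + barometric logger + acoustic recorder, reaches only 303.

310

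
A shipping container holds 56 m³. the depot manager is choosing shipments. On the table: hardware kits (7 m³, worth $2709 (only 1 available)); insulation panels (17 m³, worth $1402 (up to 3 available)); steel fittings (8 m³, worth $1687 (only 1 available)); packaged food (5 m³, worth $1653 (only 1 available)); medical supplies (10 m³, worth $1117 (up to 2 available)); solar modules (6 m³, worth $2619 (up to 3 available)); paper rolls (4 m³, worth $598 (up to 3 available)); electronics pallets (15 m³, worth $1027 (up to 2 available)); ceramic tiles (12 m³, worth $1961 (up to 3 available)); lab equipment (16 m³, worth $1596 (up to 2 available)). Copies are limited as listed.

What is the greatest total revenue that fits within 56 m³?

By revenue per m³: solar modules 436.50, hardware kits 387.00, packaged food 330.60 lead.
Hardware kits + steel fittings + packaged food + 3×solar modules + paper rolls + ceramic tiles uses 54 of the 56 m³ and totals 16465.
No other feasible combination exceeds 16465.

16465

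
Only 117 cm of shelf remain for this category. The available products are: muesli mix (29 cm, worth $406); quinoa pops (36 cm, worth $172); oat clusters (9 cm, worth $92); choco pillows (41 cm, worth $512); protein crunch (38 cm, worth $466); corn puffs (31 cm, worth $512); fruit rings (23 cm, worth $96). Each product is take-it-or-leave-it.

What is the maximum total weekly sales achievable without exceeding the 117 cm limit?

1522

Ranking by ratio (weekly sales/cm): corn puffs 16.52, muesli mix 14.00, choco pillows 12.49, protein crunch 12.26.
Taking muesli mix + oat clusters + choco pillows + corn puffs: 110 cm used, 1522 in weekly sales.
Next best is choco pillows + protein crunch + corn puffs at 1490 (110 cm) — short by 32.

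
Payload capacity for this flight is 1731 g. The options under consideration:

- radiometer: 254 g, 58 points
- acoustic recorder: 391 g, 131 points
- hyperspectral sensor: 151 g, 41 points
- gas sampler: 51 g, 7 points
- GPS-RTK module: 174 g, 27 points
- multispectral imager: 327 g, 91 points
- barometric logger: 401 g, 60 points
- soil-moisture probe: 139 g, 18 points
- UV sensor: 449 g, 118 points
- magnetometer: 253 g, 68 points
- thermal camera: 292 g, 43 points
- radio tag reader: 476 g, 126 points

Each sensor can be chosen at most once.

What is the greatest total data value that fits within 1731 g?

484

Filling by ratio: acoustic recorder + hyperspectral sensor + gas sampler + multispectral imager + magnetometer + radio tag reader for 464, with 82 g left unused.
The 378 g tied up in gas sampler and multispectral imager is better spent on UV sensor — total rises to 484 (1720 g).
The closest alternative, radiometer + acoustic recorder + hyperspectral sensor + UV sensor + radio tag reader, reaches only 474.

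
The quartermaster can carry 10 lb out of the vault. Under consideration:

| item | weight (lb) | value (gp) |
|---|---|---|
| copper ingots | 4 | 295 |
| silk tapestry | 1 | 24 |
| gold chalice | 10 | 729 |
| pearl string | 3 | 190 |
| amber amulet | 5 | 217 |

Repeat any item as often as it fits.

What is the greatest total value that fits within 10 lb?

Greedy by ratio would take 2×copper ingots + 2×silk tapestry: 10 lb used, total 638.
The 10 lb tied up in 2×copper ingots and 2×silk tapestry is better spent on gold chalice — total rises to 729 (10 lb).
That's the maximum — no swap from here does better than 729.

729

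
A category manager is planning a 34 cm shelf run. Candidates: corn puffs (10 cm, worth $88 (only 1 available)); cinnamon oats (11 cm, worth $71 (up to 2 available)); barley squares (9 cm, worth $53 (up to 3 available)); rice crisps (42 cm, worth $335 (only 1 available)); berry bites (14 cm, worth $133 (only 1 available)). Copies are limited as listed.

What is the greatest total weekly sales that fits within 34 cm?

274

Corn puffs + barley squares + berry bites uses 33 of the 34 cm and totals 274.
Every other selection either busts 34 cm or exceeds an availability limit or fails to beat 274.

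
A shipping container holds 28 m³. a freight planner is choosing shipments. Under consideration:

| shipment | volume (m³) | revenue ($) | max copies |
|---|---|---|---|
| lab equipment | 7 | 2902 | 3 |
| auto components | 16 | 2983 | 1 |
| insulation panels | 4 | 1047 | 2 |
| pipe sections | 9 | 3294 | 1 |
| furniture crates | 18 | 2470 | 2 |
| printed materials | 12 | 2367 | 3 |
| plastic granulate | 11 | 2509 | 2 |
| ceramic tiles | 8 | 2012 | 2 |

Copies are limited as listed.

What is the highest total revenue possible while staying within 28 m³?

10145

The ratio heuristic lands on 3×lab equipment + insulation panels (9753) but leaves 3 m³ idle.
Replace lab equipment with pipe sections: the trade gains 392 net, giving 10145 at 27 m³.
That's the maximum — no swap from here does better than 10145.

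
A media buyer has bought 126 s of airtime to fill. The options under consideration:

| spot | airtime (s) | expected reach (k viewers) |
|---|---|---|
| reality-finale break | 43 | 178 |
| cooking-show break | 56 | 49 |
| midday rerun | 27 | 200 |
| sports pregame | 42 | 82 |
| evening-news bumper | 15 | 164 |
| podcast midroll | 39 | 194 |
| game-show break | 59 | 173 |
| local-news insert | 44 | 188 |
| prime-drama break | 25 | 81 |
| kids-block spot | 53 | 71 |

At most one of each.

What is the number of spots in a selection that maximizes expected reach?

4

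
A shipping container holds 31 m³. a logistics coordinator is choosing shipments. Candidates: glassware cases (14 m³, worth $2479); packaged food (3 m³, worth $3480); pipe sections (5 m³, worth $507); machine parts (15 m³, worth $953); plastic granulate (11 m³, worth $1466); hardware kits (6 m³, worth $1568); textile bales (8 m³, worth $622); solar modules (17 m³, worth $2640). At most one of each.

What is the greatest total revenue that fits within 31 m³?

8195

Taking the top-ratio shipments first gives glassware cases + packaged food + pipe sections + hardware kits for 8034 (28 m³).
The 14 m³ tied up in glassware cases is better spent on solar modules — total rises to 8195 (31 m³).
Every other selection either busts 31 m³ or fails to beat 8195.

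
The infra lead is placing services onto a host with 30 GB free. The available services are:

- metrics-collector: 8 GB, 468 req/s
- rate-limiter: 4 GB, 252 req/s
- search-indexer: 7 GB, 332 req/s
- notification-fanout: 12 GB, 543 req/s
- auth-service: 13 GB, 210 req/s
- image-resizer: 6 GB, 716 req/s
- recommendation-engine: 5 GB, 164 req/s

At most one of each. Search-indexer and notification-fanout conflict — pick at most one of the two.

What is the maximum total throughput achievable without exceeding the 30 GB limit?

1979

Density check — image-resizer 119.33, rate-limiter 63.00, metrics-collector 58.50 are the best per GB.
A density-first pass picks metrics-collector + rate-limiter + search-indexer + image-resizer + recommendation-engine — 1932 at 30 GB.
Dropping search-indexer and recommendation-engine frees 12 GB; slotting in notification-fanout (12 GB) lifts the total to 1979 at 30 GB.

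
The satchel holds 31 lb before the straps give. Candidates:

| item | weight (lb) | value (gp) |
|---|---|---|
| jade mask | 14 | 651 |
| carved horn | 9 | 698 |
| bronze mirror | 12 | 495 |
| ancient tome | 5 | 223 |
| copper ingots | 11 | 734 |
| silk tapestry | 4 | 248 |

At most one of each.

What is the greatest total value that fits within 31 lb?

1903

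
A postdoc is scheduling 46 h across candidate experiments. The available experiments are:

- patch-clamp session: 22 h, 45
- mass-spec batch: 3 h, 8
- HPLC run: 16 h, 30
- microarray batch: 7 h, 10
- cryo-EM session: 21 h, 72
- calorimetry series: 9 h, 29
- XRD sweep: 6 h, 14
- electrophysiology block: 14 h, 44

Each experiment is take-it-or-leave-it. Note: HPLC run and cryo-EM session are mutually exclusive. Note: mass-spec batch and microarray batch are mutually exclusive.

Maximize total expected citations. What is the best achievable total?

145

Best packing: cryo-EM session + calorimetry series + electrophysiology block — 44 h, 145 total.
The closest alternative, mass-spec batch + cryo-EM session + XRD sweep + electrophysiology block, reaches only 138.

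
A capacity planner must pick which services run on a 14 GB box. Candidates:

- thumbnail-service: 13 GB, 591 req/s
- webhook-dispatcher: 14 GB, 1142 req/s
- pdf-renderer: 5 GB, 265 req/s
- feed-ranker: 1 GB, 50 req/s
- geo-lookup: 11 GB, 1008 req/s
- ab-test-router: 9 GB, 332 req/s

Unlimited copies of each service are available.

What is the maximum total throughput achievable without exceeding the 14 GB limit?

1158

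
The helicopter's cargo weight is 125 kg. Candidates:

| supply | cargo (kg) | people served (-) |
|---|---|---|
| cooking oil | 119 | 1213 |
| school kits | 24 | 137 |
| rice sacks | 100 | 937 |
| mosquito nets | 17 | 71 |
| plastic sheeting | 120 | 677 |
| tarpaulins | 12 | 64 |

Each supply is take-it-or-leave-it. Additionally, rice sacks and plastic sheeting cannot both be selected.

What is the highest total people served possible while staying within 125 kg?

Best packing: cooking oil — 119 kg, 1213 total.

1213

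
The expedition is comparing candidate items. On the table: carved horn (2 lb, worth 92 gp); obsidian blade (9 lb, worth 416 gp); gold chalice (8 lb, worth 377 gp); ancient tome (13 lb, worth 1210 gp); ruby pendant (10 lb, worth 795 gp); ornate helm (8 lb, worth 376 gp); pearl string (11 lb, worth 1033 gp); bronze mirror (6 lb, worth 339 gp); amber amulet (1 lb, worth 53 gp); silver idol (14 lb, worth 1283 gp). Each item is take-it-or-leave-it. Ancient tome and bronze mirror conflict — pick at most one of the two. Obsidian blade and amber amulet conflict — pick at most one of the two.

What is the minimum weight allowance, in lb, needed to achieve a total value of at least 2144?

24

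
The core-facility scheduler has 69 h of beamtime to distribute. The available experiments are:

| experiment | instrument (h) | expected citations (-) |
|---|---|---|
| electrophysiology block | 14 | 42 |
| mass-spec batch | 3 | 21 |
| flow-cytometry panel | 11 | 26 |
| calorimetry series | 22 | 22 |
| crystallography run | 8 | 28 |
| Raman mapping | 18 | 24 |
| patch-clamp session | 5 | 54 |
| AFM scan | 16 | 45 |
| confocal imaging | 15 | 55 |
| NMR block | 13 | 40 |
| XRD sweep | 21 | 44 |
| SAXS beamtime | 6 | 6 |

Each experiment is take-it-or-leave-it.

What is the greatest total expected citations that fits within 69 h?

266

Taking electrophysiology block + mass-spec batch + flow-cytometry panel + crystallography run + patch-clamp session + confocal imaging + NMR block: 69 h used, 266 in expected citations.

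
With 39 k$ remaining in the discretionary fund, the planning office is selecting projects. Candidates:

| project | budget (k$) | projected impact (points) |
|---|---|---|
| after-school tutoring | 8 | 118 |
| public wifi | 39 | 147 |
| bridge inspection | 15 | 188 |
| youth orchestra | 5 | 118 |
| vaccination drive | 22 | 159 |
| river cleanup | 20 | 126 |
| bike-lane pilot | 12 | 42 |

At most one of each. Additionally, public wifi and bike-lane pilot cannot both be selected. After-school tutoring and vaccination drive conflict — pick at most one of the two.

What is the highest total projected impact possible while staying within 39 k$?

424

Ranking by ratio (projected impact/k$): youth orchestra 23.60, after-school tutoring 14.75, bridge inspection 12.53, vaccination drive 7.23.
After-school tutoring + bridge inspection + youth orchestra uses 28 of the 39 k$ and totals 424.
Next best is after-school tutoring + youth orchestra + river cleanup at 362 (33 k$) — short by 62.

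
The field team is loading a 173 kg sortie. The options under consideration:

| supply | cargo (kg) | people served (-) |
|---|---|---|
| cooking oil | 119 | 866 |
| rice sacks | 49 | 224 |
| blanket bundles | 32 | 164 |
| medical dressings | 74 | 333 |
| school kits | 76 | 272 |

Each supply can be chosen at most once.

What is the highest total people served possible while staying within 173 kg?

1090

By people served per kg: cooking oil 7.28, blanket bundles 5.12, rice sacks 4.57 lead.
Taking the top-ratio supplies first gives cooking oil + blanket bundles for 1030 (151 kg).
Replace blanket bundles with rice sacks: the trade gains 60 net, giving 1090 at 168 kg.
Next best is cooking oil + blanket bundles at 1030 (151 kg) — short by 60.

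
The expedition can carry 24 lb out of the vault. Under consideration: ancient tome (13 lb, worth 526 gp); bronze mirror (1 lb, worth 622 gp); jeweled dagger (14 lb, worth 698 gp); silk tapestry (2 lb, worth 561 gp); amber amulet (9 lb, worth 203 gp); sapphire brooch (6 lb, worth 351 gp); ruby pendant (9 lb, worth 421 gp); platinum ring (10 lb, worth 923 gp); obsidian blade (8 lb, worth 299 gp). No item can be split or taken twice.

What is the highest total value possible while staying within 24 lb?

A density-first pass picks bronze mirror + silk tapestry + sapphire brooch + platinum ring — 2457 at 19 lb.
Replace sapphire brooch with ruby pendant: the trade gains 70 net, giving 2527 at 22 lb.
The closest alternative, bronze mirror + silk tapestry + sapphire brooch + platinum ring, reaches only 2457.

2527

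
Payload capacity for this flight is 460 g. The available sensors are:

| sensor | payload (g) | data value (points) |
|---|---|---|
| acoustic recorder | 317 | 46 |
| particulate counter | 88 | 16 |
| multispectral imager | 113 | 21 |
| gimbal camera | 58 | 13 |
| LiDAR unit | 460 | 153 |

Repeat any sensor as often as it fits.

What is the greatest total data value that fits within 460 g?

153

Density check — LiDAR unit 0.33, gimbal camera 0.22, multispectral imager 0.19, particulate counter 0.18 are the best per g.
LiDAR unit uses 460 of the 460 g and totals 153.
No other feasible combination exceeds 153.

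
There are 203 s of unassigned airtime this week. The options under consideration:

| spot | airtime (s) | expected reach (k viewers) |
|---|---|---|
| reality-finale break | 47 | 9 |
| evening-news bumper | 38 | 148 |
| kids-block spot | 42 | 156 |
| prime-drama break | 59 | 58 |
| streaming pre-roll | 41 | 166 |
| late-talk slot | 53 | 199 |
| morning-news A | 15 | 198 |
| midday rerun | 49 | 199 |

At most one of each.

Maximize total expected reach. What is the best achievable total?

918

Greedy by ratio would take evening-news bumper + streaming pre-roll + late-talk slot + morning-news A + midday rerun: 196 s used, total 910.
The 38 s tied up in evening-news bumper is better spent on kids-block spot — total rises to 918 (200 s).
An exhaustive check of the 256 subsets confirms 918.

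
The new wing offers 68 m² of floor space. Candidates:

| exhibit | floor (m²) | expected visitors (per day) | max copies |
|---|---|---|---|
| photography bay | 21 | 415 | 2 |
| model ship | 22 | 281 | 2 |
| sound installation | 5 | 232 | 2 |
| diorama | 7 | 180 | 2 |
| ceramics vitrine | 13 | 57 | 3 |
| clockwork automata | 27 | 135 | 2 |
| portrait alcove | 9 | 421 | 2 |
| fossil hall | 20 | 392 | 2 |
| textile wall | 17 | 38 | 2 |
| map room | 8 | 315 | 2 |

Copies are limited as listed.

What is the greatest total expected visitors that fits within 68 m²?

2351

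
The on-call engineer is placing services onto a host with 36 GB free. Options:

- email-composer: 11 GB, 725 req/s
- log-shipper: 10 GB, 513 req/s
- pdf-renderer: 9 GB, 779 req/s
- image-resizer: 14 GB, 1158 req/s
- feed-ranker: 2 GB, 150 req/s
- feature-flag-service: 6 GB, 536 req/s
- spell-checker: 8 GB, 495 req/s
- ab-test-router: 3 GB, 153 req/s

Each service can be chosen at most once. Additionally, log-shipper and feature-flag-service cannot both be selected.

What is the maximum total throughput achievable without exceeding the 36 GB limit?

Ranking by ratio (throughput/GB): feature-flag-service 89.33, pdf-renderer 86.56, image-resizer 82.71, feed-ranker 75.00.
Greedy by ratio would take pdf-renderer + image-resizer + feed-ranker + feature-flag-service + ab-test-router: 34 GB used, total 2776.
Replace feature-flag-service and ab-test-router with email-composer: the trade gains 36 net, giving 2812 at 36 GB.

2812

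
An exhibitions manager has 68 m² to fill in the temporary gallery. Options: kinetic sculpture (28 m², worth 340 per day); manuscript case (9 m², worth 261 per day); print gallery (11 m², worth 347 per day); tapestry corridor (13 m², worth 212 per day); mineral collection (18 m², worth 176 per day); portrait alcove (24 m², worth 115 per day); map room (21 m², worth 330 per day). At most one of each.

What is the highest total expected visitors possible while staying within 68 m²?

Ranking by ratio (expected visitors/m²): print gallery 31.55, manuscript case 29.00, tapestry corridor 16.31, map room 15.71.
The ratio heuristic lands on manuscript case + print gallery + tapestry corridor + map room (1150) but leaves 14 m² idle.
Replace map room with kinetic sculpture: the trade gains 10 net, giving 1160 at 61 m².

1160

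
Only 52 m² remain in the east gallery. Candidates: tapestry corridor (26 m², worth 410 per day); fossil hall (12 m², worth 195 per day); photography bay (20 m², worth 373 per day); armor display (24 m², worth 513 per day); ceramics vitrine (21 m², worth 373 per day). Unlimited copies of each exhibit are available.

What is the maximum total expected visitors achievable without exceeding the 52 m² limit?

1026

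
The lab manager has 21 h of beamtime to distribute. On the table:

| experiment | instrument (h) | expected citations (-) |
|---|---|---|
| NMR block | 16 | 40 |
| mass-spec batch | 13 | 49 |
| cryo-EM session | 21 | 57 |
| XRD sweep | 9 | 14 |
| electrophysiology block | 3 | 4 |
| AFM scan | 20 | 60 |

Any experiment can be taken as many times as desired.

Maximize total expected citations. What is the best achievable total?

60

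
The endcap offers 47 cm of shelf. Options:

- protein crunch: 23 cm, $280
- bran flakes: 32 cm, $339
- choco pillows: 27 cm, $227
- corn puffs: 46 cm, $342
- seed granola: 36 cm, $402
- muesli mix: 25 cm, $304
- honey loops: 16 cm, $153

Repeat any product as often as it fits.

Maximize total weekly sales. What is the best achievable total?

560

Best packing: 2×protein crunch — 46 cm, 560 total.
Every other selection either busts 47 cm or fails to beat 560.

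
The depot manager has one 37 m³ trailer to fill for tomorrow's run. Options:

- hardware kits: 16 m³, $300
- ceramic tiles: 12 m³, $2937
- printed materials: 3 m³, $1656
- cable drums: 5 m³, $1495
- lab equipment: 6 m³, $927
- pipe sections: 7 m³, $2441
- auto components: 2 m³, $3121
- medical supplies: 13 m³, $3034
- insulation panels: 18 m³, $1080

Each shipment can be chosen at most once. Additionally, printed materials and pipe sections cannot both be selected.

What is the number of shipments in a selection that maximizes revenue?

The maximum revenue within 37 m³ is 12243.
One optimal bundle: ceramic tiles + printed materials + cable drums + auto components + medical supplies (35 m³).
Any selection reaching 12243 contains exactly 5 shipments.

5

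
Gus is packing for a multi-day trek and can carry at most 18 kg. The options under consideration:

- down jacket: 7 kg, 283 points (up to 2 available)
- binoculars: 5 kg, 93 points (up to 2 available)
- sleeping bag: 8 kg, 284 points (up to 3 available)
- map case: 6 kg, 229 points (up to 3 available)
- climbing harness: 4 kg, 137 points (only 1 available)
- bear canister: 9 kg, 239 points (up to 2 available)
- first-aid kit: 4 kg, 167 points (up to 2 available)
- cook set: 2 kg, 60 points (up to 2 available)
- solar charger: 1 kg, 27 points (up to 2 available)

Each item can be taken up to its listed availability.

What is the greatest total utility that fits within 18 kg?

Greedy by ratio would take down jacket + 2×first-aid kit + cook set + solar charger: 18 kg used, total 704.
Dropping first-aid kit and cook set and solar charger frees 7 kg; slotting in down jacket (7 kg) lifts the total to 733 at 18 kg.
That's the maximum — no swap from here does better than 733.

733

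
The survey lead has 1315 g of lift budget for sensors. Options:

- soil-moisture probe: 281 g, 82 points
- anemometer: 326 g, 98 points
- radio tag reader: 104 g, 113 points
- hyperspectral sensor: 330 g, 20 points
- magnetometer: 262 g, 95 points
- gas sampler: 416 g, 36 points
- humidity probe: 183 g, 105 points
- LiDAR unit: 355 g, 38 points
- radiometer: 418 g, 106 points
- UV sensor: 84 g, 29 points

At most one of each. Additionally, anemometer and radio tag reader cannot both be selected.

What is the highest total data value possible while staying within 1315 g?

501

Soil-moisture probe + radio tag reader + magnetometer + humidity probe + radiometer uses 1248 of the 1315 g and totals 501.
That's the maximum — no feasible swap from here does better than 501.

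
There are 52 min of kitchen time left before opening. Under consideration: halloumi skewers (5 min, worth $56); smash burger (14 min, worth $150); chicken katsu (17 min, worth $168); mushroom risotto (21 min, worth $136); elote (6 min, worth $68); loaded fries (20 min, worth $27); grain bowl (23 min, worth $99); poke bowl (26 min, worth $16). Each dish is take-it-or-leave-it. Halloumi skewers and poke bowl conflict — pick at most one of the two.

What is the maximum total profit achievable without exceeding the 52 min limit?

454

Taking the top-ratio dishes first gives halloumi skewers + smash burger + chicken katsu + elote for 442 (42 min).
Replace halloumi skewers and elote with mushroom risotto: the trade gains 12 net, giving 454 at 52 min.
That's the maximum — no feasible swap from here does better than 454.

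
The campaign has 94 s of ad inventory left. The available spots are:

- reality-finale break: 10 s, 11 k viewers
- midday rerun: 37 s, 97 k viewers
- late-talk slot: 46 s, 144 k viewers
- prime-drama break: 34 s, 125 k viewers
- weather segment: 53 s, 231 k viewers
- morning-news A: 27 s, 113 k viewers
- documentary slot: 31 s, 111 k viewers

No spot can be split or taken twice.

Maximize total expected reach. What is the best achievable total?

356

Density check — weather segment 4.36, morning-news A 4.19, prime-drama break 3.68, documentary slot 3.58 are the best per s.
Taking the top-ratio spots first gives reality-finale break + weather segment + morning-news A for 355 (90 s).
Dropping reality-finale break and morning-news A frees 37 s; slotting in prime-drama break (34 s) lifts the total to 356 at 87 s.
Next best is reality-finale break + weather segment + morning-news A at 355 (90 s) — short by 1.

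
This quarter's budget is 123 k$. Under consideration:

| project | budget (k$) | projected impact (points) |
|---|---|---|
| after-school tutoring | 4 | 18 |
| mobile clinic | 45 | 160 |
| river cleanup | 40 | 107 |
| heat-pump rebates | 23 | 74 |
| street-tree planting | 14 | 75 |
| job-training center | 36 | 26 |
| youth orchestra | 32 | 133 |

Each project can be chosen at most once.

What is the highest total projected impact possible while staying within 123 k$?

460

Best packing: after-school tutoring + mobile clinic + heat-pump rebates + street-tree planting + youth orchestra — 118 k$, 460 total.
Next best is mobile clinic + heat-pump rebates + street-tree planting + youth orchestra at 442 (114 k$) — short by 18.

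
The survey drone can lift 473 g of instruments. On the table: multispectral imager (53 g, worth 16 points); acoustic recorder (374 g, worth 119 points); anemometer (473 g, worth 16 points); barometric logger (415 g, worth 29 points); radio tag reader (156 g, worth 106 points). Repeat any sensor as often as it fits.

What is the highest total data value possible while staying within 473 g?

3×radio tag reader uses 468 of the 473 g and totals 318.
Nothing else within 473 g beats 318.

318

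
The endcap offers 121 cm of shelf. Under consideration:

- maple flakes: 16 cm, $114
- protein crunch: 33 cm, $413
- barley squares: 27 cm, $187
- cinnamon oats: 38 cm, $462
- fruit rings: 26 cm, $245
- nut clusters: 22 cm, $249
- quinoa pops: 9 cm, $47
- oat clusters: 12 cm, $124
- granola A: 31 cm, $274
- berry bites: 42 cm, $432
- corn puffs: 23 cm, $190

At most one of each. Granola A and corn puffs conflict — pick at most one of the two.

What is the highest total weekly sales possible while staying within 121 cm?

1369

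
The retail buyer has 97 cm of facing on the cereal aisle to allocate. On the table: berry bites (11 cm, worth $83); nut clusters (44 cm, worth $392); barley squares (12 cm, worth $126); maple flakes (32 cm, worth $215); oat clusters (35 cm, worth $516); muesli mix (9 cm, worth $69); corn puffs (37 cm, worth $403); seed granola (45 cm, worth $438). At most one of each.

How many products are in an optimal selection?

4

Best achievable weekly sales is 1128.
For example berry bites + barley squares + oat clusters + corn puffs achieves it, using 95 cm.
Any selection reaching 1128 contains exactly 4 products.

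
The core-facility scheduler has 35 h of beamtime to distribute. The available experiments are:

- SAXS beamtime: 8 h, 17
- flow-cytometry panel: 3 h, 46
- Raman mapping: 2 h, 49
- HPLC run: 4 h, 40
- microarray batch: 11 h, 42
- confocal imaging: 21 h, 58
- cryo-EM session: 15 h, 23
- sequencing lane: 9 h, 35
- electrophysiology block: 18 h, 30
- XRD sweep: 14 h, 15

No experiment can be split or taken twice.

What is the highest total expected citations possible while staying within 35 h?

212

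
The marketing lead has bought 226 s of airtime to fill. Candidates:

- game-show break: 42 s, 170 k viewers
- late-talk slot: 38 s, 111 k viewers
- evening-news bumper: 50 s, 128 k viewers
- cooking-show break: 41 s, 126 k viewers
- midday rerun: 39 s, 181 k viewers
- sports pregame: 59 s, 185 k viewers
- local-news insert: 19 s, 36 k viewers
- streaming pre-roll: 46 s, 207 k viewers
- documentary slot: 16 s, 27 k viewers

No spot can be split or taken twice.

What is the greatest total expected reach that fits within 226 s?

854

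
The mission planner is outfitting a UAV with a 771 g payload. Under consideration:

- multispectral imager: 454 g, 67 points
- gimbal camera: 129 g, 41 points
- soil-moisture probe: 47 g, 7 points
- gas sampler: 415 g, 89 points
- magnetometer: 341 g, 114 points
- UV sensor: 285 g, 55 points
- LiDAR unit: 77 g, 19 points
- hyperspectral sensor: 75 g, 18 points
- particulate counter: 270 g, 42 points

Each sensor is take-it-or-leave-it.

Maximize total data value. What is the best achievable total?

210

A density-first pass picks gimbal camera + soil-moisture probe + magnetometer + LiDAR unit + hyperspectral sensor — 199 at 669 g.
The 199 g tied up in soil-moisture probe and LiDAR unit and hyperspectral sensor is better spent on UV sensor — total rises to 210 (755 g).
Nothing else within 771 g beats 210.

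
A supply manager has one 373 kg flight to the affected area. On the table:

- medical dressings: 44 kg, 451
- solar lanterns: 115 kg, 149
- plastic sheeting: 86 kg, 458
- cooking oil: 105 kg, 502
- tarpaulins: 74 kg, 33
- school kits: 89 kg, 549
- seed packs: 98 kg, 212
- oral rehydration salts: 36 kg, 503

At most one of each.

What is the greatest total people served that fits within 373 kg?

2463

The ratio ordering already packs tightly: medical dressings + plastic sheeting + cooking oil + school kits + oral rehydration salts, 360 kg, 2463.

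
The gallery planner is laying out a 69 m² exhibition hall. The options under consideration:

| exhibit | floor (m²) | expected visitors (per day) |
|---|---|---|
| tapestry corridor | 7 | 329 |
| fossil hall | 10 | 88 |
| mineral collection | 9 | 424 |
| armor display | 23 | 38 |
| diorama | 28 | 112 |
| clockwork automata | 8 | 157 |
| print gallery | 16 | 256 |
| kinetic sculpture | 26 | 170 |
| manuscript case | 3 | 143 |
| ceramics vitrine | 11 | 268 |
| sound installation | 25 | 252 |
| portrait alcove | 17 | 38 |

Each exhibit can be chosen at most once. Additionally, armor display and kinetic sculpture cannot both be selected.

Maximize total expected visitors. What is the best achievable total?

1665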